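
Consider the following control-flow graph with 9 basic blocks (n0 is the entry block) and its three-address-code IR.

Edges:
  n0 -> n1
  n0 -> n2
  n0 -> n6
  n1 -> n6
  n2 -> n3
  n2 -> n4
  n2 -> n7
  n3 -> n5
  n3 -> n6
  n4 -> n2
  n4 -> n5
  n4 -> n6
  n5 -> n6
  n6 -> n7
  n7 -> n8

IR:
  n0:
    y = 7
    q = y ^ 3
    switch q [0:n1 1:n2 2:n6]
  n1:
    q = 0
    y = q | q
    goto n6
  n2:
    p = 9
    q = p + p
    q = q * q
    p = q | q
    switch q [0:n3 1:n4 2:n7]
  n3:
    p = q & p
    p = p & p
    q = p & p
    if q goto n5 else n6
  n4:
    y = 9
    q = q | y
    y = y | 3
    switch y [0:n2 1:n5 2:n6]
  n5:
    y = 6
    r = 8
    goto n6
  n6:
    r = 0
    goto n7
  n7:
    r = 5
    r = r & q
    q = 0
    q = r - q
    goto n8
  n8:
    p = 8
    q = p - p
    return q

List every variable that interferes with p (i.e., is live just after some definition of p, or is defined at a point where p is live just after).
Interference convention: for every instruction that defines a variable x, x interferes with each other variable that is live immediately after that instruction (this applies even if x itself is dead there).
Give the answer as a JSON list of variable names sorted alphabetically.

Answer: ["q"]

Working:
Per-block:
  n0: {q,y} / ∅
  n1: {q,y} / ∅
  n2: {p,q} / ∅
  n3: {p,q} / {p,q}
  n4: {q,y} / {q}
  n5: {r,y} / ∅
  n6: {r} / ∅
  n7: {q,r} / {q}
  n8: {p,q} / ∅

Live sets:
  live n0: ∅→{q}
  live n1: ∅→{q}
  live n2: ∅→{p,q}
  live n3: {p,q}→{q}
  live n4: {q}→{q}
  live n5: {q}→{q}
  live n6: {q}→{q}
  live n7: {q}→∅
  live n8: ∅→∅

Conflict graph:
  p: {q}
  q: {p,r,y}
  r: {q}
  y: {q}

N(p) = ["q"]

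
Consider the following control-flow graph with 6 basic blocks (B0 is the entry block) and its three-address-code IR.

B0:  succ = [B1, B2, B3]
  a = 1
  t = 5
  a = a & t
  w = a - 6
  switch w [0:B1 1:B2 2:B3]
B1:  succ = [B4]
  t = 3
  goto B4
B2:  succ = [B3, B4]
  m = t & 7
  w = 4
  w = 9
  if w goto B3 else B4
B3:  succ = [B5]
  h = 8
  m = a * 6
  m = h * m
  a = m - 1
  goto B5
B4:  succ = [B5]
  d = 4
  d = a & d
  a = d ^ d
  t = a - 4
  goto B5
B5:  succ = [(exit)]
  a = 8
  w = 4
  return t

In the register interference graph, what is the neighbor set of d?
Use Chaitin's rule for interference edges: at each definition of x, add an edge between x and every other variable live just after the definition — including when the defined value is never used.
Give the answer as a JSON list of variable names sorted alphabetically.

Block summaries:
  B0 def {a,t,w} use ∅
  B1 def {t} use ∅
  B2 def {m,w} use {t}
  B3 def {a,h,m} use {a}
  B4 def {a,d,t} use {a}
  B5 def {a,w} use {t}

Live sets:
  B0 li=∅ lo={a,t}
  B1 li={a} lo={a}
  B2 li={a,t} lo={a,t}
  B3 li={a,t} lo={t}
  B4 li={a} lo={t}
  B5 li={t} lo=∅

Interfere edges:
  a: {d,h,m,t,w}
  d: {a}
  h: {a,m,t}
  m: {a,h,t}
  t: {a,h,m,w}
  w: {a,t}

N(d) = ["a"]

Answer: ["a"]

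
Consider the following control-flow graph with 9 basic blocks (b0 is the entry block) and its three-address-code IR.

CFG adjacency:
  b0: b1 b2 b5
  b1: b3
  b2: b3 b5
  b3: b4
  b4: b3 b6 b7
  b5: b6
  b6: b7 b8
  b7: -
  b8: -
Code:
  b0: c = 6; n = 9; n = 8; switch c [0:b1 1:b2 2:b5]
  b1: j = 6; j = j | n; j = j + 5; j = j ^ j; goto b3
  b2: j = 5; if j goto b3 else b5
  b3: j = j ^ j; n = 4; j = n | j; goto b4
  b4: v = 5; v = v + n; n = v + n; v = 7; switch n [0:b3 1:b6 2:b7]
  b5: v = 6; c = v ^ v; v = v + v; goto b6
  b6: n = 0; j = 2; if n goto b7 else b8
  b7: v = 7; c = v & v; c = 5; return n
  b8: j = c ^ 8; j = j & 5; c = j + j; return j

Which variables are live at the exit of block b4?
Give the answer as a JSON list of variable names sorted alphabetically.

Per-block:
  b0 def {c,n} use ∅
  b1 def {j} use {n}
  b2 def {j} use ∅
  b3 def {j,n} use {j}
  b4 def {n,v} use {n}
  b5 def {c,v} use ∅
  b6 def {j,n} use ∅
  b7 def {c,v} use {n}
  b8 def {c,j} use {c}

Backward fixpoint:
  b0 li=∅ lo={c,n}
  b1 li={c,n} lo={c,j}
  b2 li={c} lo={c,j}
  b3 li={c,j} lo={c,j,n}
  b4 li={c,j,n} lo={c,j,n}
  b5 li=∅ lo={c}
  b6 li={c} lo={c,n}
  b7 li={n} lo=∅
  b8 li={c} lo=∅

live-out(b4) = ["c", "j", "n"]

Answer: ["c", "j", "n"]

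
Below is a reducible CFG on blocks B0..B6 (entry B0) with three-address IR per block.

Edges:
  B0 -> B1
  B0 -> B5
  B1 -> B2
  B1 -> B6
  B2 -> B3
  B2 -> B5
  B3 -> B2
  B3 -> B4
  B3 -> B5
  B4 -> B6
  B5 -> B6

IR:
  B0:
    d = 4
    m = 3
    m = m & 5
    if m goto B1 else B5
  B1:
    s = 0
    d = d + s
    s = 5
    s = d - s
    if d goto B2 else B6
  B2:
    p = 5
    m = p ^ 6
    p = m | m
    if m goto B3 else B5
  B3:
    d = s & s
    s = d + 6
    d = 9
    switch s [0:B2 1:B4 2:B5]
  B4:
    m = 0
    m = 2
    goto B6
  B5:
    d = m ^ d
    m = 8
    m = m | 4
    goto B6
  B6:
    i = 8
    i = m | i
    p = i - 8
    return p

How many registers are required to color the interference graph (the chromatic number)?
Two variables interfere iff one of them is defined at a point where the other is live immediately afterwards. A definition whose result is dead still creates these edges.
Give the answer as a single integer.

Per-block:
  B0 def {d,m} use ∅
  B1 def {d,s} use {d}
  B2 def {m,p} use ∅
  B3 def {d,s} use {s}
  B4 def {m} use ∅
  B5 def {d,m} use {d,m}
  B6 def {i,p} use {m}

Backward fixpoint:
  B0 li=∅ lo={d,m}
  B1 li={d,m} lo={d,m,s}
  B2 li={d,s} lo={d,m,s}
  B3 li={m,s} lo={d,m,s}
  B4 li=∅ lo={m}
  B5 li={d,m} lo={m}
  B6 li={m} lo=∅

Interference:
  d↔{m,p,s}
  i↔{m}
  m↔{d,i,p,s}
  p↔{d,m,s}
  s↔{d,m,p}

Registers:
  lower bound: {d,m,p,s} mutually conflict ⇒ χ ≥ 4
  4-colouring: r0={m}  r1={d,i}  r2={p}  r3={s}
  χ = 4

Answer: 4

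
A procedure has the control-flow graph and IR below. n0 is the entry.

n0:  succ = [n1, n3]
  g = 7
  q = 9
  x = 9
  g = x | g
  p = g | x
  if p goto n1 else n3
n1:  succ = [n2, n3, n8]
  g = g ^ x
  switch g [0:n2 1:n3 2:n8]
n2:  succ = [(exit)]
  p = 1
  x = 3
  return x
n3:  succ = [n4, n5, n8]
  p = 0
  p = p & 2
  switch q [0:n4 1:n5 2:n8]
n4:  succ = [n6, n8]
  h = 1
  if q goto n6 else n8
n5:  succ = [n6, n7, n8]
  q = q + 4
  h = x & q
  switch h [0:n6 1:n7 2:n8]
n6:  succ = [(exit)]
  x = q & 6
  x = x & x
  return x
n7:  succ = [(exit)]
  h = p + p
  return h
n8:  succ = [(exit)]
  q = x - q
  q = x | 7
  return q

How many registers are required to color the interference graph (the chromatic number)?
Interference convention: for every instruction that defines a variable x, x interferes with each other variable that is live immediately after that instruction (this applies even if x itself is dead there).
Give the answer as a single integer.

def/use:
  n0 def {g,p,q,x} use ∅
  n1 def {g} use {g,x}
  n2 def {p,x} use ∅
  n3 def {p} use {q}
  n4 def {h} use {q}
  n5 def {h,q} use {q,x}
  n6 def {x} use {q}
  n7 def {h} use {p}
  n8 def {q} use {q,x}

Liveness:
  n0 li=∅ lo={g,q,x}
  n1 li={g,q,x} lo={q,x}
  n2 li=∅ lo=∅
  n3 li={q,x} lo={p,q,x}
  n4 li={q,x} lo={q,x}
  n5 li={p,q,x} lo={p,q,x}
  n6 li={q} lo=∅
  n7 li={p} lo=∅
  n8 li={q,x} lo=∅

Conflict graph:
  g: {p,q,x}
  h: {p,q,x}
  p: {g,h,q,x}
  q: {g,h,p,x}
  x: {g,h,p,q}

Colouring:
  clique {g,p,q,x} ⇒ need ≥ 4
  assign g→r3 h→r3 p→r0 q→r1 x→r2 — no edge inside a register ⇒ χ ≤ 4
  χ = 4

Answer: 4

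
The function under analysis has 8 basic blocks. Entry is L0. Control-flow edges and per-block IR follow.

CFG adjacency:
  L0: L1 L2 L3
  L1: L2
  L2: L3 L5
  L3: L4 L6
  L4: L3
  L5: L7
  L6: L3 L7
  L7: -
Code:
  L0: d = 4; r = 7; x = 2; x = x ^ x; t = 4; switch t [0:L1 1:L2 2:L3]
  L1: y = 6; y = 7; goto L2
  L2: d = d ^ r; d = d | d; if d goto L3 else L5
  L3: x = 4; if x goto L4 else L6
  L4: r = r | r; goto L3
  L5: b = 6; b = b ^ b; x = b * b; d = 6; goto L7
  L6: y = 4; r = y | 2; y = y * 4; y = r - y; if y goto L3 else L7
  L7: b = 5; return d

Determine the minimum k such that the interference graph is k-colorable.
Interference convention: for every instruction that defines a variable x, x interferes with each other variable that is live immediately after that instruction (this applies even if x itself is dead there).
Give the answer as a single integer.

Answer: 3

Working:
Block summaries:
  L0 def {d,r,t,x} use ∅
  L1 def {y} use ∅
  L2 def {d} use {d,r}
  L3 def {x} use ∅
  L4 def {r} use {r}
  L5 def {b,d,x} use ∅
  L6 def {r,y} use ∅
  L7 def {b} use {d}

Liveness:
  L0 li=∅ lo={d,r}
  L1 li={d,r} lo={d,r}
  L2 li={d,r} lo={d,r}
  L3 li={d,r} lo={d,r}
  L4 li={d,r} lo={d,r}
  L5 li=∅ lo={d}
  L6 li={d} lo={d,r}
  L7 li={d} lo=∅

Conflict graph:
  b: {d}
  d: {b,r,t,x,y}
  r: {d,t,x,y}
  t: {d,r}
  x: {d,r}
  y: {d,r}

Registers:
  lower bound: {d,r,t} mutually conflict ⇒ χ ≥ 3
  3-colouring: R0={d}  R1={b,r}  R2={t,x,y}
  χ = 3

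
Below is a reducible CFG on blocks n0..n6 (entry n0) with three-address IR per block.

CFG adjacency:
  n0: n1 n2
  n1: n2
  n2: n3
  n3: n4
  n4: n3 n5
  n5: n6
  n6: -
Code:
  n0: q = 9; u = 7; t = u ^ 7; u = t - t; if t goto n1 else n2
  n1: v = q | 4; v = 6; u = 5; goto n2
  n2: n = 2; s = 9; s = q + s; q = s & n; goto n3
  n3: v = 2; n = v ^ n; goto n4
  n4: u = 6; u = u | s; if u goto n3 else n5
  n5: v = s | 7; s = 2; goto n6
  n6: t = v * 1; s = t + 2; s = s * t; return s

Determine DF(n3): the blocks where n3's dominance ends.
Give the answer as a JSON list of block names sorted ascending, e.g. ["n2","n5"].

idom tree: n1←n0 n2←n0 n3←n2 n4←n3 n5←n4 n6←n5
Dom at joins:
  n2: preds {n0,n1}: {n0} ∩ {n0,n1} = {n0}; idom=n0
  n3: preds {n2,n4}: {n0,n2} ∩ {n0,n2,n3,n4} = {n0,n2}; idom=n2

DF walk-up:
  join n2 pred n0: · stop@n0
  join n2 pred n1: n1 stop@n0
  join n3 pred n2: · stop@n2
  join n3 pred n4: n4→n3 stop@n2
  DF(n0)=∅
  DF(n1)={n2}
  DF(n2)=∅
  DF(n3)={n3}
  DF(n4)={n3}
  DF(n5)=∅
  DF(n6)=∅

DF(n3) = ["n3"]

Answer: ["n3"]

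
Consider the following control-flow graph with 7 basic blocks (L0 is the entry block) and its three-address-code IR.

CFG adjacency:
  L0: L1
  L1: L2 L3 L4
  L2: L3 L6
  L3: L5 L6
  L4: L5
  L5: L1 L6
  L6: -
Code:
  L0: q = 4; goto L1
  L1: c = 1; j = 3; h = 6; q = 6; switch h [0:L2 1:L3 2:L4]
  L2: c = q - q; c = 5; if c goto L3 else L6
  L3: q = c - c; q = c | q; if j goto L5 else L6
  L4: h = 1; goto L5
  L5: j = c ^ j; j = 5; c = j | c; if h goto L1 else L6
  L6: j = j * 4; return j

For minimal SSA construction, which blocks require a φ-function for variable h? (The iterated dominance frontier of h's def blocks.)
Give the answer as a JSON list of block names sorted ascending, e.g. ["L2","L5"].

idom tree: L1←L0 L2←L1 L3←L1 L4←L1 L5←L1 L6←L1
Dom∩ at merges:
  L1: preds {L0,L5}: {L0} ∩ {L0,L1,L5} = {L0}; idom=L0
  L3: preds {L1,L2}: {L0,L1} ∩ {L0,L1,L2} = {L0,L1}; idom=L1
  L5: preds {L3,L4}: {L0,L1,L3} ∩ {L0,L1,L4} = {L0,L1}; idom=L1
  L6: preds {L2,L3,L5}: {L0,L1,L2} ∩ {L0,L1,L3} ∩ {L0,L1,L5} = {L0,L1}; idom=L1

DF walk-up:
  join L1 pred L0: · stop@L0
  join L1 pred L5: L5→L1 stop@L0
  join L3 pred L1: · stop@L1
  join L3 pred L2: L2 stop@L1
  join L5 pred L3: L3 stop@L1
  join L5 pred L4: L4 stop@L1
  join L6 pred L2: L2 stop@L1
  join L6 pred L3: L3 stop@L1
  join L6 pred L5: L5 stop@L1
  L0 → ∅
  L1 → {L1}
  L2 → {L3,L6}
  L3 → {L5,L6}
  L4 → {L5}
  L5 → {L1,L6}
  L6 → ∅

φ for h: defs {L1,L4}
  DF⁺ = {L1,L5,L6}

Answer: ["L1", "L5", "L6"]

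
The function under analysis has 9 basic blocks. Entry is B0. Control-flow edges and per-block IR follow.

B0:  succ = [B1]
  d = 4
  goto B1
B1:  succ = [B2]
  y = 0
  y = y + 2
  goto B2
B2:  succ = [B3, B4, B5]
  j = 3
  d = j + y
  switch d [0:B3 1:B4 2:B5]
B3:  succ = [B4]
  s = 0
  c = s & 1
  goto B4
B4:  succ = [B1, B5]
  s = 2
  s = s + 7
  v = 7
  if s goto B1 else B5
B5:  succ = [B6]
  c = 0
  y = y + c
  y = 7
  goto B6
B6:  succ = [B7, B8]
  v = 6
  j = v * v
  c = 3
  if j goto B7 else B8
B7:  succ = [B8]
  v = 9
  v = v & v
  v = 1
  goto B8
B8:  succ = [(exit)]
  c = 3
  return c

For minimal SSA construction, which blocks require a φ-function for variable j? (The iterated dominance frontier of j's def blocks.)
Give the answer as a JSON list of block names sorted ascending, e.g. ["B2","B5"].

Answer: ["B1"]

Derivation:
idom tree: B1←B0 B2←B1 B3←B2 B4←B2 B5←B2 B6←B5 B7←B6 B8←B6
Dom at joins:
  B1: preds {B0,B4}: {B0} ∩ {B0,B1,B2,B4} = {B0}; idom=B0
  B4: preds {B2,B3}: {B0,B1,B2} ∩ {B0,B1,B2,B3} = {B0,B1,B2}; idom=B2
  B5: preds {B2,B4}: {B0,B1,B2} ∩ {B0,B1,B2,B4} = {B0,B1,B2}; idom=B2
  B8: preds {B6,B7}: {B0,B1,B2,B5,B6} ∩ {B0,B1,B2,B5,B6,B7} = {B0,B1,B2,B5,B6}; idom=B6

DF derivation:
  B1←B0: walk · to B0
  B1←B4: walk B4→B2→B1 to B0
  B4←B2: walk · to B2
  B4←B3: walk B3 to B2
  B5←B2: walk · to B2
  B5←B4: walk B4 to B2
  B8←B6: walk · to B6
  B8←B7: walk B7 to B6
  B0 → ∅
  B1 → {B1}
  B2 → {B1}
  B3 → {B4}
  B4 → {B1,B5}
  B5 → ∅
  B6 → ∅
  B7 → {B8}
  B8 → ∅

φ for j: defs {B2,B6}
  DF⁺ = {B1}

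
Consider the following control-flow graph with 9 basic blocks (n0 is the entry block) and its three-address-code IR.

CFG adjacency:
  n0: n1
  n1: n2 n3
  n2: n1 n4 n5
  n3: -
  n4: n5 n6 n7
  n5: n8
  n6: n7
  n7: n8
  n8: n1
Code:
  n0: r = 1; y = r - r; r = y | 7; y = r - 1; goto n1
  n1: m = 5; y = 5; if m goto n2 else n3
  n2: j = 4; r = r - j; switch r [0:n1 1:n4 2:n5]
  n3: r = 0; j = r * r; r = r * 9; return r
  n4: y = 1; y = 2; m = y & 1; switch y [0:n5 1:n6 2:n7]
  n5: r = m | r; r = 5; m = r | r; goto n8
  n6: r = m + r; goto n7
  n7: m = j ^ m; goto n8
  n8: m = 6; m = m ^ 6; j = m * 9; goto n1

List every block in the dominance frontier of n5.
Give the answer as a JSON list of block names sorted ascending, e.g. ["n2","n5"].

Answer: ["n8"]

Analysis:
idom tree: n1←n0 n2←n1 n3←n1 n4←n2 n5←n2 n6←n4 n7←n4 n8←n2
Join-block Dom:
  n1: preds {n0,n2,n8}: {n0} ∩ {n0,n1,n2} ∩ {n0,n1,n2,n8} = {n0}; idom=n0
  n5: preds {n2,n4}: {n0,n1,n2} ∩ {n0,n1,n2,n4} = {n0,n1,n2}; idom=n2
  n7: preds {n4,n6}: {n0,n1,n2,n4} ∩ {n0,n1,n2,n4,n6} = {n0,n1,n2,n4}; idom=n4
  n8: preds {n5,n7}: {n0,n1,n2,n5} ∩ {n0,n1,n2,n4,n7} = {n0,n1,n2}; idom=n2

Frontier:
  join n1 pred n0: · stop@n0
  join n1 pred n2: n2→n1 stop@n0
  join n1 pred n8: n8→n2→n1 stop@n0
  join n5 pred n2: · stop@n2
  join n5 pred n4: n4 stop@n2
  join n7 pred n4: · stop@n4
  join n7 pred n6: n6 stop@n4
  join n8 pred n5: n5 stop@n2
  join n8 pred n7: n7→n4 stop@n2
  DF(n0)=∅
  DF(n1)={n1}
  DF(n2)={n1}
  DF(n3)=∅
  DF(n4)={n5,n8}
  DF(n5)={n8}
  DF(n6)={n7}
  DF(n7)={n8}
  DF(n8)={n1}

DF(n5) = ["n8"]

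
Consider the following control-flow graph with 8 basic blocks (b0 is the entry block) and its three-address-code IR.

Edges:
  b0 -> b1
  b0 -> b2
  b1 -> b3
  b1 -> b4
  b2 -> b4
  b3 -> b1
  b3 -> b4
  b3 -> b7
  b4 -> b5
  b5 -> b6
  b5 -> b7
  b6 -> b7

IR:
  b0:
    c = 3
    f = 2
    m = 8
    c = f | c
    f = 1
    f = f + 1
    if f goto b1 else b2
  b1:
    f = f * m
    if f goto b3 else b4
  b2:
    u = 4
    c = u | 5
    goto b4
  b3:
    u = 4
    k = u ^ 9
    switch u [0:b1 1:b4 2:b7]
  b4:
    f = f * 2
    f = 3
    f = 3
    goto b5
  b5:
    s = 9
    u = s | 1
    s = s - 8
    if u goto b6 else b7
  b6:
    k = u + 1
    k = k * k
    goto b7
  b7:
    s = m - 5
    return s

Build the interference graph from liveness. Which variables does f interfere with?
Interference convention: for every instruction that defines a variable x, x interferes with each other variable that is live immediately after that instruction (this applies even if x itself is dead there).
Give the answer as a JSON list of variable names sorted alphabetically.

Answer: ["c", "k", "m", "u"]

Analysis:
Per-block:
  b0 def {c,f,m} use ∅
  b1 def {f} use {f,m}
  b2 def {c,u} use ∅
  b3 def {k,u} use ∅
  b4 def {f} use {f}
  b5 def {s,u} use ∅
  b6 def {k} use {u}
  b7 def {s} use {m}

Backward fixpoint:
  live b0: ∅→{f,m}
  live b1: {f,m}→{f,m}
  live b2: {f,m}→{f,m}
  live b3: {f,m}→{f,m}
  live b4: {f,m}→{m}
  live b5: {m}→{m,u}
  live b6: {m,u}→{m}
  live b7: {m}→∅

Interfere edges:
  c↔{f,m}
  f↔{c,k,m,u}
  k↔{f,m,u}
  m↔{c,f,k,s,u}
  s↔{m,u}
  u↔{f,k,m,s}

N(f) = ["c", "k", "m", "u"]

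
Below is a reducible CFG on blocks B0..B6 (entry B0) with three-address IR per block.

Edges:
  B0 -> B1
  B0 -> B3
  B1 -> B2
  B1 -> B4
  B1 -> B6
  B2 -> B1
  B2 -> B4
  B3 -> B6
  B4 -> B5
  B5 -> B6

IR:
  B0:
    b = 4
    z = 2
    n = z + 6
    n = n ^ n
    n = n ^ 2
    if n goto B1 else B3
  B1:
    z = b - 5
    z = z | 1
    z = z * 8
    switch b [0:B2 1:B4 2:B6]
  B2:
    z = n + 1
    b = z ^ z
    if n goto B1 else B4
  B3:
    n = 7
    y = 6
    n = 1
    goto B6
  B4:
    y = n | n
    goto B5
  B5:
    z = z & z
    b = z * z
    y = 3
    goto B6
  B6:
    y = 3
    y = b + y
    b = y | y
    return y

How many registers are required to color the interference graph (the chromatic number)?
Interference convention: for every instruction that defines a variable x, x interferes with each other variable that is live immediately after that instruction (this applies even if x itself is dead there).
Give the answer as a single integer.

def/use:
  B0: def={b,n,z} ue=∅
  B1: def={z} ue={b}
  B2: def={b,z} ue={n}
  B3: def={n,y} ue=∅
  B4: def={y} ue={n}
  B5: def={b,y,z} ue={z}
  B6: def={b,y} ue={b}

Liveness:
  live B0: ∅→{b,n}
  live B1: {b,n}→{b,n,z}
  live B2: {n}→{b,n,z}
  live B3: {b}→{b}
  live B4: {n,z}→{z}
  live B5: {z}→{b}
  live B6: {b}→∅

Interfere edges:
  b: {n,y,z}
  n: {b,z}
  y: {b,z}
  z: {b,n,y}

Chromatic number:
  lower bound: {b,n,z} mutually conflict ⇒ χ ≥ 3
  3-colouring: r0={b}  r1={z}  r2={n,y}
  χ = 3

Answer: 3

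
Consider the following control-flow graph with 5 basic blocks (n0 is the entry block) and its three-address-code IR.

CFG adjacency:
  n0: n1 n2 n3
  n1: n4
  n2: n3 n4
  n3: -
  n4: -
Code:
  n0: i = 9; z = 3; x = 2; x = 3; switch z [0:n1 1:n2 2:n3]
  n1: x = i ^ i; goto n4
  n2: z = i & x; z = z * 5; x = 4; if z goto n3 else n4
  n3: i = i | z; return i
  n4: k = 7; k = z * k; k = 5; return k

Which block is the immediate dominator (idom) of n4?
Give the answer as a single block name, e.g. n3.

Answer: n0

Working:
idom tree: n1←n0 n2←n0 n3←n0 n4←n0
Dom at joins:
  n3: preds {n0,n2}: {n0} ∩ {n0,n2} = {n0}; idom=n0
  n4: preds {n1,n2}: {n0,n1} ∩ {n0,n2} = {n0}; idom=n0

idom(n4) = n0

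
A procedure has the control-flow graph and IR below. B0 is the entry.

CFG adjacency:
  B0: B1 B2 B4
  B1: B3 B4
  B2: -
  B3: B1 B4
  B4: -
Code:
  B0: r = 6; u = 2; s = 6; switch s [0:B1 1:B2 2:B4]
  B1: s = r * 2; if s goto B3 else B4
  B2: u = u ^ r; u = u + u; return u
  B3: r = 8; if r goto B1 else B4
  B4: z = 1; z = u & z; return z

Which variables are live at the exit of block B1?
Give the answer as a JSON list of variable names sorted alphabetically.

Block summaries:
  B0 def {r,s,u} use ∅
  B1 def {s} use {r}
  B2 def {u} use {r,u}
  B3 def {r} use ∅
  B4 def {z} use {u}

Liveness:
  live B0: ∅→{r,u}
  live B1: {r,u}→{u}
  live B2: {r,u}→∅
  live B3: {u}→{r,u}
  live B4: {u}→∅

live-out(B1) = ["u"]

Answer: ["u"]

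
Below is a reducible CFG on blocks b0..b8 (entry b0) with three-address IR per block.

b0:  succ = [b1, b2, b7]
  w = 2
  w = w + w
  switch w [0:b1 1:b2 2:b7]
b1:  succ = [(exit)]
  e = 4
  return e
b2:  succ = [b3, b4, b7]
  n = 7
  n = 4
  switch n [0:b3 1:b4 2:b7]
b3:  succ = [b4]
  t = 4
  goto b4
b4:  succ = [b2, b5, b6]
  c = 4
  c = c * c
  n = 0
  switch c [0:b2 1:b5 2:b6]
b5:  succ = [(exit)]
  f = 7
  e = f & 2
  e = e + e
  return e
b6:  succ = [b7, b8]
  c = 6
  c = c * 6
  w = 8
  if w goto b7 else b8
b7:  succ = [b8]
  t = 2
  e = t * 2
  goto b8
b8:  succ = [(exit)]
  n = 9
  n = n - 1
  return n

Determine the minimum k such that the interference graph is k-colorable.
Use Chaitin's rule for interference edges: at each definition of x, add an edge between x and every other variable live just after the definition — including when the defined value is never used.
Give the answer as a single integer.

Per-block:
  b0: {w} / ∅
  b1: {e} / ∅
  b2: {n} / ∅
  b3: {t} / ∅
  b4: {c,n} / ∅
  b5: {e,f} / ∅
  b6: {c,w} / ∅
  b7: {e,t} / ∅
  b8: {n} / ∅

Backward fixpoint:
  live b0: ∅→∅
  live b1: ∅→∅
  live b2: ∅→∅
  live b3: ∅→∅
  live b4: ∅→∅
  live b5: ∅→∅
  live b6: ∅→∅
  live b7: ∅→∅
  live b8: ∅→∅

Interference:
  c: {n}
  e: ∅
  f: ∅
  n: {c}
  t: ∅
  w: ∅

Registers:
  lower bound: {c,n} mutually conflict ⇒ χ ≥ 2
  assign c→c0 e→c0 f→c0 n→c1 t→c0 w→c0 — no edge inside a register ⇒ χ ≤ 2
  χ = 2

Answer: 2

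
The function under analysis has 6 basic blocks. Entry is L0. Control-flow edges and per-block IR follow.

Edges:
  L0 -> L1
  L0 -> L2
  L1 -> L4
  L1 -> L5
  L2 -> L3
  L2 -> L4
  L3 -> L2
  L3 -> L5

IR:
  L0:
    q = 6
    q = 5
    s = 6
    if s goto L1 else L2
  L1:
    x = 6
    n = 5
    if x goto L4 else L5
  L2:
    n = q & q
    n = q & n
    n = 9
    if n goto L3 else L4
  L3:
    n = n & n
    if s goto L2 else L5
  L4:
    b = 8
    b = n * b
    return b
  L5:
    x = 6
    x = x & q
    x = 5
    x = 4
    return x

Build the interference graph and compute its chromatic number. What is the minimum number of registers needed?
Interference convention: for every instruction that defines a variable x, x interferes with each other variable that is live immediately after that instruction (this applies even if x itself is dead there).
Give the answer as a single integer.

Answer: 3

Analysis:
def/use:
  L0 def {q,s} use ∅
  L1 def {n,x} use ∅
  L2 def {n} use {q}
  L3 def {n} use {n,s}
  L4 def {b} use {n}
  L5 def {x} use {q}

Backward fixpoint:
  L0: in=∅ out={q,s}
  L1: in={q} out={n,q}
  L2: in={q,s} out={n,q,s}
  L3: in={n,q,s} out={q,s}
  L4: in={n} out=∅
  L5: in={q} out=∅

Interference:
  b — {n}
  n — {b,q,s,x}
  q — {n,s,x}
  s — {n,q}
  x — {n,q}

Colouring:
  clique {n,q,s} ⇒ need ≥ 3
  3-colouring: r0={n}  r1={b,q}  r2={s,x}
  χ = 3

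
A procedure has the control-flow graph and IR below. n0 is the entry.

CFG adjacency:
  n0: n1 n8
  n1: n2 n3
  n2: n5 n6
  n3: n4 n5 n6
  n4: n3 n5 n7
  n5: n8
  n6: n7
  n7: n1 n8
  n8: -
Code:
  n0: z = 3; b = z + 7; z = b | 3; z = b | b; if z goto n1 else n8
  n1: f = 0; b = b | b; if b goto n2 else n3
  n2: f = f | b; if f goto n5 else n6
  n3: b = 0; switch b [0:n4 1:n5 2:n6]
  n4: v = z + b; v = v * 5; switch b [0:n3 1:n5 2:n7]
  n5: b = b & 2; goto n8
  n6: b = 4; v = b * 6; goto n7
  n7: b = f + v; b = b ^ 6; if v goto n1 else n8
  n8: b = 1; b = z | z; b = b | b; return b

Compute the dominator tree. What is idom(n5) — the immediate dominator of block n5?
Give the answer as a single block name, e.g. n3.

idom tree: n1←n0 n2←n1 n3←n1 n4←n3 n5←n1 n6←n1 n7←n1 n8←n0
Dom∩ at merges:
  n1: preds {n0,n7}: {n0} ∩ {n0,n1,n7} = {n0}; idom=n0
  n3: preds {n1,n4}: {n0,n1} ∩ {n0,n1,n3,n4} = {n0,n1}; idom=n1
  n5: preds {n2,n3,n4}: {n0,n1,n2} ∩ {n0,n1,n3} ∩ {n0,n1,n3,n4} = {n0,n1}; idom=n1
  n6: preds {n2,n3}: {n0,n1,n2} ∩ {n0,n1,n3} = {n0,n1}; idom=n1
  n7: preds {n4,n6}: {n0,n1,n3,n4} ∩ {n0,n1,n6} = {n0,n1}; idom=n1
  n8: preds {n0,n5,n7}: {n0} ∩ {n0,n1,n5} ∩ {n0,n1,n7} = {n0}; idom=n0

idom(n5) = n1

Answer: n1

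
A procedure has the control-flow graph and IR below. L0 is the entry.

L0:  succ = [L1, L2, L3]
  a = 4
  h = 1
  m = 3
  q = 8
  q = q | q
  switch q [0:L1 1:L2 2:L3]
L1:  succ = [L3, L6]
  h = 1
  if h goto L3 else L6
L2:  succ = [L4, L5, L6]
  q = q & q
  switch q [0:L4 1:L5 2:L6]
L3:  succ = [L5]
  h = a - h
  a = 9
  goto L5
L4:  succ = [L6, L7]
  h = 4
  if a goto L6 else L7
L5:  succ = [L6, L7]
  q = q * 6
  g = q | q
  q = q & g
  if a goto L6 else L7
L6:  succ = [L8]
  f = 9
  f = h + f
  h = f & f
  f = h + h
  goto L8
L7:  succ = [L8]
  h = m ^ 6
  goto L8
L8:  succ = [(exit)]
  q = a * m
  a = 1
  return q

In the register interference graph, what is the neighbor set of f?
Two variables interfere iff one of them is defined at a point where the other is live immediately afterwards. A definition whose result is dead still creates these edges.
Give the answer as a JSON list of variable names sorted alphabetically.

Answer: ["a", "h", "m"]

Analysis:
Per-block:
  L0: {a,h,m,q} / ∅
  L1: {h} / ∅
  L2: {q} / {q}
  L3: {a,h} / {a,h}
  L4: {h} / {a}
  L5: {g,q} / {a,q}
  L6: {f,h} / {h}
  L7: {h} / {m}
  L8: {a,q} / {a,m}

Liveness:
  L0: in=∅ out={a,h,m,q}
  L1: in={a,m,q} out={a,h,m,q}
  L2: in={a,h,m,q} out={a,h,m,q}
  L3: in={a,h,m,q} out={a,h,m,q}
  L4: in={a,m} out={a,h,m}
  L5: in={a,h,m,q} out={a,h,m}
  L6: in={a,h,m} out={a,m}
  L7: in={a,m} out={a,m}
  L8: in={a,m} out=∅

Interference:
  a: {f,g,h,m,q}
  f: {a,h,m}
  g: {a,h,m,q}
  h: {a,f,g,m,q}
  m: {a,f,g,h,q}
  q: {a,g,h,m}

N(f) = ["a", "h", "m"]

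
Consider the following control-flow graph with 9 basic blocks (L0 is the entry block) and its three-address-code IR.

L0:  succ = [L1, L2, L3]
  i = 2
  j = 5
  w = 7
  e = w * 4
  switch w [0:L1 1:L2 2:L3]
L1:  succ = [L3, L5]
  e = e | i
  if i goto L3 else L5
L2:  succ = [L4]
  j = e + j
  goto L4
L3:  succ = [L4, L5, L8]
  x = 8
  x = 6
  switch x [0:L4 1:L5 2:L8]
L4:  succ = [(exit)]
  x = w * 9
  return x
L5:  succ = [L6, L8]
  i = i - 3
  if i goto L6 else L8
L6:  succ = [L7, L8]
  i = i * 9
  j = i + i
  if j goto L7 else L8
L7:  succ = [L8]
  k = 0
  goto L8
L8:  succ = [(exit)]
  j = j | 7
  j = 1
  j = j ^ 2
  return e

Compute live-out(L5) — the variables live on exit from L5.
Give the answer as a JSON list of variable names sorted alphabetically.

Answer: ["e", "i", "j"]

Working:
Per-block:
  L0: {e,i,j,w} / ∅
  L1: {e} / {e,i}
  L2: {j} / {e,j}
  L3: {x} / ∅
  L4: {x} / {w}
  L5: {i} / {i}
  L6: {i,j} / {i}
  L7: {k} / ∅
  L8: {j} / {e,j}

Backward fixpoint:
  L0: in=∅ out={e,i,j,w}
  L1: in={e,i,j,w} out={e,i,j,w}
  L2: in={e,j,w} out={w}
  L3: in={e,i,j,w} out={e,i,j,w}
  L4: in={w} out=∅
  L5: in={e,i,j} out={e,i,j}
  L6: in={e,i} out={e,j}
  L7: in={e,j} out={e,j}
  L8: in={e,j} out=∅

live-out(L5) = ["e", "i", "j"]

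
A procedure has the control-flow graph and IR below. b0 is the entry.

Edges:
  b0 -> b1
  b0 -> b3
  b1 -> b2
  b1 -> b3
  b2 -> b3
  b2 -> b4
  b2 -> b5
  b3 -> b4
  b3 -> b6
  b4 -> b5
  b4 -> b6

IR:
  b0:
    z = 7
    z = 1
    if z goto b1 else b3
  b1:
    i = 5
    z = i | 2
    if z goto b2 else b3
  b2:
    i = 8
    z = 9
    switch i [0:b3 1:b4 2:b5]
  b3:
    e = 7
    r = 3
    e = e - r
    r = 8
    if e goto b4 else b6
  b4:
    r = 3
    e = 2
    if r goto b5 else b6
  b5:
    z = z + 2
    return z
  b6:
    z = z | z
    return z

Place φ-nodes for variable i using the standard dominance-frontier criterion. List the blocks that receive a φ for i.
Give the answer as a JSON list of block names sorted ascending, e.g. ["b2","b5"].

idom tree: b1←b0 b2←b1 b3←b0 b4←b0 b5←b0 b6←b0
Dom∩ at merges:
  b3: preds {b0,b1,b2}: {b0} ∩ {b0,b1} ∩ {b0,b1,b2} = {b0}; idom=b0
  b4: preds {b2,b3}: {b0,b1,b2} ∩ {b0,b3} = {b0}; idom=b0
  b5: preds {b2,b4}: {b0,b1,b2} ∩ {b0,b4} = {b0}; idom=b0
  b6: preds {b3,b4}: {b0,b3} ∩ {b0,b4} = {b0}; idom=b0

DF derivation:
  b3←b0: walk · to b0
  b3←b1: walk b1 to b0
  b3←b2: walk b2→b1 to b0
  b4←b2: walk b2→b1 to b0
  b4←b3: walk b3 to b0
  b5←b2: walk b2→b1 to b0
  b5←b4: walk b4 to b0
  b6←b3: walk b3 to b0
  b6←b4: walk b4 to b0
  b0 → ∅
  b1 → {b3,b4,b5}
  b2 → {b3,b4,b5}
  b3 → {b4,b6}
  b4 → {b5,b6}
  b5 → ∅
  b6 → ∅

φ for i: defs {b1,b2}
  DF⁺ = {b3,b4,b5,b6}

Answer: ["b3", "b4", "b5", "b6"]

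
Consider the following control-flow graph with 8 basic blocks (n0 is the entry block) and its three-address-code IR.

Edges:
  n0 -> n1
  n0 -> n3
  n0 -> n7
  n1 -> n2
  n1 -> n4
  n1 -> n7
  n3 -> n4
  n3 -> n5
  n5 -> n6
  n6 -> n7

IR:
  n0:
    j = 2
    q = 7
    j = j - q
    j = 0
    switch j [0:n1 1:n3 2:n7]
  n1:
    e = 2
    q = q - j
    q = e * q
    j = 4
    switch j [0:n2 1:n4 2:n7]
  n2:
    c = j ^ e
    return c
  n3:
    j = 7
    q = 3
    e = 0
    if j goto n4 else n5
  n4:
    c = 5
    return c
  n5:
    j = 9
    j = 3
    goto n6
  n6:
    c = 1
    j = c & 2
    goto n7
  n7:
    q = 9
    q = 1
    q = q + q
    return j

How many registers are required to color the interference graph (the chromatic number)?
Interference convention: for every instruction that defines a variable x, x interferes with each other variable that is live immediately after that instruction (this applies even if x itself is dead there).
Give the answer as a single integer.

Answer: 3

Working:
def/use:
  n0: def={j,q} ue=∅
  n1: def={e,j,q} ue={j,q}
  n2: def={c} ue={e,j}
  n3: def={e,j,q} ue=∅
  n4: def={c} ue=∅
  n5: def={j} ue=∅
  n6: def={c,j} ue=∅
  n7: def={q} ue={j}

Live sets:
  n0 li=∅ lo={j,q}
  n1 li={j,q} lo={e,j}
  n2 li={e,j} lo=∅
  n3 li=∅ lo=∅
  n4 li=∅ lo=∅
  n5 li=∅ lo=∅
  n6 li=∅ lo={j}
  n7 li={j} lo=∅

Conflict graph:
  c: ∅
  e: {j,q}
  j: {e,q}
  q: {e,j}

Colouring:
  clique {e,j,q} ⇒ need ≥ 3
  assign c→R0 e→R0 j→R1 q→R2 — no edge inside a register ⇒ χ ≤ 3
  χ = 3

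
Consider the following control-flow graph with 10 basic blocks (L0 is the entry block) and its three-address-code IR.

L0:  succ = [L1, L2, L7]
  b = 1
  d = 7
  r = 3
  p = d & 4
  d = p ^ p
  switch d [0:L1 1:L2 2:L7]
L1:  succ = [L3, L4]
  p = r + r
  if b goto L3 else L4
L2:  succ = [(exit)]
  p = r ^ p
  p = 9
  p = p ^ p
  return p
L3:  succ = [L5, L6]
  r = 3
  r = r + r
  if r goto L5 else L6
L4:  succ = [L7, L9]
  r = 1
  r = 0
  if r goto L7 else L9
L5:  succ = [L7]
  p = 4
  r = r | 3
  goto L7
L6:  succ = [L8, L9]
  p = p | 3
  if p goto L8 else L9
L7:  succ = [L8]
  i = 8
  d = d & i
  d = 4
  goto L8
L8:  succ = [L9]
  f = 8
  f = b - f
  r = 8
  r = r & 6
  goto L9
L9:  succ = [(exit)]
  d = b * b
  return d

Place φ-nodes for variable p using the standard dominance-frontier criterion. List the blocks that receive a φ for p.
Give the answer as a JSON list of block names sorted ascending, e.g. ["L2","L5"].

idom tree: L1←L0 L2←L0 L3←L1 L4←L1 L5←L3 L6←L3 L7←L0 L8←L0 L9←L0
Join-block Dom:
  L7: preds {L0,L4,L5}: {L0} ∩ {L0,L1,L4} ∩ {L0,L1,L3,L5} = {L0}; idom=L0
  L8: preds {L6,L7}: {L0,L1,L3,L6} ∩ {L0,L7} = {L0}; idom=L0
  L9: preds {L4,L6,L8}: {L0,L1,L4} ∩ {L0,L1,L3,L6} ∩ {L0,L8} = {L0}; idom=L0

DF derivation:
  join L7 pred L0: · stop@L0
  join L7 pred L4: L4→L1 stop@L0
  join L7 pred L5: L5→L3→L1 stop@L0
  join L8 pred L6: L6→L3→L1 stop@L0
  join L8 pred L7: L7 stop@L0
  join L9 pred L4: L4→L1 stop@L0
  join L9 pred L6: L6→L3→L1 stop@L0
  join L9 pred L8: L8 stop@L0
  L0: DF=∅
  L1: DF={L7,L8,L9}
  L2: DF=∅
  L3: DF={L7,L8,L9}
  L4: DF={L7,L9}
  L5: DF={L7}
  L6: DF={L8,L9}
  L7: DF={L8}
  L8: DF={L9}
  L9: DF=∅

φ for p: defs {L0,L1,L2,L5,L6}
  DF⁺ = {L7,L8,L9}

Answer: ["L7", "L8", "L9"]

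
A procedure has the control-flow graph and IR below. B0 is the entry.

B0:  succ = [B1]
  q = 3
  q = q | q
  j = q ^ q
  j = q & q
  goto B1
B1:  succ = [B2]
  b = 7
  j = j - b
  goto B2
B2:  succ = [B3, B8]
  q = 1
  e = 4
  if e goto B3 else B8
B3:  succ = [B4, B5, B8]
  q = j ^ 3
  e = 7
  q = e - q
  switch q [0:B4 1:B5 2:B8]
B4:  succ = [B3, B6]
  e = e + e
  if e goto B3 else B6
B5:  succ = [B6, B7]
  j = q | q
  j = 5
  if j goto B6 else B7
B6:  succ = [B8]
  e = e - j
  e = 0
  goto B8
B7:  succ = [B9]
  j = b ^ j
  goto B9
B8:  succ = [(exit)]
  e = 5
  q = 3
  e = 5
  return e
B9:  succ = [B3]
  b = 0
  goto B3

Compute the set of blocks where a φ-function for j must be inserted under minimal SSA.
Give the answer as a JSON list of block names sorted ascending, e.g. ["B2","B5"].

Answer: ["B3", "B6", "B8"]

Working:
idom tree: B1←B0 B2←B1 B3←B2 B4←B3 B5←B3 B6←B3 B7←B5 B8←B2 B9←B7
Dom at joins:
  B3: preds {B2,B4,B9}: {B0,B1,B2} ∩ {B0,B1,B2,B3,B4} ∩ {B0,B1,B2,B3,B5,B7,B9} = {B0,B1,B2}; idom=B2
  B6: preds {B4,B5}: {B0,B1,B2,B3,B4} ∩ {B0,B1,B2,B3,B5} = {B0,B1,B2,B3}; idom=B3
  B8: preds {B2,B3,B6}: {B0,B1,B2} ∩ {B0,B1,B2,B3} ∩ {B0,B1,B2,B3,B6} = {B0,B1,B2}; idom=B2

DF walk-up:
  join B3 pred B2: · stop@B2
  join B3 pred B4: B4→B3 stop@B2
  join B3 pred B9: B9→B7→B5→B3 stop@B2
  join B6 pred B4: B4 stop@B3
  join B6 pred B5: B5 stop@B3
  join B8 pred B2: · stop@B2
  join B8 pred B3: B3 stop@B2
  join B8 pred B6: B6→B3 stop@B2
  B0 → ∅
  B1 → ∅
  B2 → ∅
  B3 → {B3,B8}
  B4 → {B3,B6}
  B5 → {B3,B6}
  B6 → {B8}
  B7 → {B3}
  B8 → ∅
  B9 → {B3}

φ for j: defs {B0,B1,B5,B7}
  DF⁺ = {B3,B6,B8}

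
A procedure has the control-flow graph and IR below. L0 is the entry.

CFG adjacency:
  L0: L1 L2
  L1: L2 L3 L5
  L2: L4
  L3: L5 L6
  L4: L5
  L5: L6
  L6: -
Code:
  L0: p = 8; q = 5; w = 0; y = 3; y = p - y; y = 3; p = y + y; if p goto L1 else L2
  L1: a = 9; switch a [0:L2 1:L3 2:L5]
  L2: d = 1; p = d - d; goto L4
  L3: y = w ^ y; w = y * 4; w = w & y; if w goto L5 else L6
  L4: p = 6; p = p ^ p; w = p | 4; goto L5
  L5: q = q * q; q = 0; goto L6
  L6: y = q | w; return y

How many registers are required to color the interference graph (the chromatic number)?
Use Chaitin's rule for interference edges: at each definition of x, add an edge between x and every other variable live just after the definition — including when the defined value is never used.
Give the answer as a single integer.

Per-block:
  L0 def {p,q,w,y} use ∅
  L1 def {a} use ∅
  L2 def {d,p} use ∅
  L3 def {w,y} use {w,y}
  L4 def {p,w} use ∅
  L5 def {q} use {q}
  L6 def {y} use {q,w}

Live sets:
  L0: in=∅ out={q,w,y}
  L1: in={q,w,y} out={q,w,y}
  L2: in={q} out={q}
  L3: in={q,w,y} out={q,w}
  L4: in={q} out={q,w}
  L5: in={q,w} out={q,w}
  L6: in={q,w} out=∅

Interfere edges:
  a — {q,w,y}
  d — {q}
  p — {q,w,y}
  q — {a,d,p,w,y}
  w — {a,p,q,y}
  y — {a,p,q,w}

Chromatic number:
  {a,q,w,y} pairwise interfere (4-clique) ⇒ χ ≥ 4
  4-colouring: c0={q}  c1={d,w}  c2={y}  c3={a,p}
  χ = 4

Answer: 4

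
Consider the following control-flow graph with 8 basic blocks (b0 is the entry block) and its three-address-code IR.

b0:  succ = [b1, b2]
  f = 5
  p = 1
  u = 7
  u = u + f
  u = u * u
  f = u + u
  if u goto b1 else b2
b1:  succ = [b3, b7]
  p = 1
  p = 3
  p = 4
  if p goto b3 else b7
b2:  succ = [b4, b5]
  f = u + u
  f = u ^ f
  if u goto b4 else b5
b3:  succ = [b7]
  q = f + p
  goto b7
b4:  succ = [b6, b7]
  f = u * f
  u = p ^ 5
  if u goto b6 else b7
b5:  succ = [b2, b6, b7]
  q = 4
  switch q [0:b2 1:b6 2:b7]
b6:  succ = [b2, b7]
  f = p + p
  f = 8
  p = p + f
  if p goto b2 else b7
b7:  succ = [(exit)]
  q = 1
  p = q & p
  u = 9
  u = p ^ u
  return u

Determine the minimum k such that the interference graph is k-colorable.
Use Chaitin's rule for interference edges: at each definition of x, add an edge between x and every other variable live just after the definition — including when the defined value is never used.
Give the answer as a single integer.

Per-block:
  b0 def {f,p,u} use ∅
  b1 def {p} use ∅
  b2 def {f} use {u}
  b3 def {q} use {f,p}
  b4 def {f,u} use {f,p,u}
  b5 def {q} use ∅
  b6 def {f,p} use {p}
  b7 def {p,q,u} use {p}

Liveness:
  b0 li=∅ lo={f,p,u}
  b1 li={f} lo={f,p}
  b2 li={p,u} lo={f,p,u}
  b3 li={f,p} lo={p}
  b4 li={f,p,u} lo={p,u}
  b5 li={p,u} lo={p,u}
  b6 li={p,u} lo={p,u}
  b7 li={p} lo=∅

Interfere edges:
  f: {p,u}
  p: {f,q,u}
  q: {p,u}
  u: {f,p,q}

Colouring:
  {f,p,u} pairwise interfere (3-clique) ⇒ χ ≥ 3
  3-colouring: R0={p}  R1={u}  R2={f,q}
  χ = 3

Answer: 3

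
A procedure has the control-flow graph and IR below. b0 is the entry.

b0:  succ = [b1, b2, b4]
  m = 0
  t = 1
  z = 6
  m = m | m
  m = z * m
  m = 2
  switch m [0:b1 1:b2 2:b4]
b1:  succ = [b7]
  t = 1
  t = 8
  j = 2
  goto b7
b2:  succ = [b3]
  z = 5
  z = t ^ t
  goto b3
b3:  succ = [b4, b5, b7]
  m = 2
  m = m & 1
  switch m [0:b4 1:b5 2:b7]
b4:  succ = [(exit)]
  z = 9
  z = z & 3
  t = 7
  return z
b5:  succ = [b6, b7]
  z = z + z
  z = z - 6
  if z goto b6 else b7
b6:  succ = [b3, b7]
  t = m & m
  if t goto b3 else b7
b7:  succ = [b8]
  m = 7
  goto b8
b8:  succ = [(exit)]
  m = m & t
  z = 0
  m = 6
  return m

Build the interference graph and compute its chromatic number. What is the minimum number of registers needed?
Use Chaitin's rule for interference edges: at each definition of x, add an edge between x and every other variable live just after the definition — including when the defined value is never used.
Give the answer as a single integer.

Per-block:
  b0: def={m,t,z} ue=∅
  b1: def={j,t} ue=∅
  b2: def={z} ue={t}
  b3: def={m} ue=∅
  b4: def={t,z} ue=∅
  b5: def={z} ue={z}
  b6: def={t} ue={m}
  b7: def={m} ue=∅
  b8: def={m,z} ue={m,t}

Backward fixpoint:
  live b0: ∅→{t}
  live b1: ∅→{t}
  live b2: {t}→{t,z}
  live b3: {t,z}→{m,t,z}
  live b4: ∅→∅
  live b5: {m,t,z}→{m,t,z}
  live b6: {m,z}→{t,z}
  live b7: {t}→{m,t}
  live b8: {m,t}→∅

Interference:
  j: {t}
  m: {t,z}
  t: {j,m,z}
  z: {m,t}

Chromatic number:
  {m,t,z} pairwise interfere (3-clique) ⇒ χ ≥ 3
  3-colouring: R0={t}  R1={j,m}  R2={z}
  χ = 3

Answer: 3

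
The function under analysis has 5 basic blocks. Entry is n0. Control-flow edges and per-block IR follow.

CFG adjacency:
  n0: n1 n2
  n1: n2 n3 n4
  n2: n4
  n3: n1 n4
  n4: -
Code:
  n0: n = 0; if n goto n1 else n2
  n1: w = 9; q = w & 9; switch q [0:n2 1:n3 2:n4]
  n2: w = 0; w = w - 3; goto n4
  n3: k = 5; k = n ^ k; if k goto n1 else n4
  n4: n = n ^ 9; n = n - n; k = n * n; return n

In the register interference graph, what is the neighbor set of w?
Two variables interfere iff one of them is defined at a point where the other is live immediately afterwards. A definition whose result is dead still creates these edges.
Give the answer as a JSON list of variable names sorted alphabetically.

Answer: ["n"]

Analysis:
def/use:
  n0: def={n} ue=∅
  n1: def={q,w} ue=∅
  n2: def={w} ue=∅
  n3: def={k} ue={n}
  n4: def={k,n} ue={n}

Liveness:
  n0 li=∅ lo={n}
  n1 li={n} lo={n}
  n2 li={n} lo={n}
  n3 li={n} lo={n}
  n4 li={n} lo=∅

Conflict graph:
  k: {n}
  n: {k,q,w}
  q: {n}
  w: {n}

N(w) = ["n"]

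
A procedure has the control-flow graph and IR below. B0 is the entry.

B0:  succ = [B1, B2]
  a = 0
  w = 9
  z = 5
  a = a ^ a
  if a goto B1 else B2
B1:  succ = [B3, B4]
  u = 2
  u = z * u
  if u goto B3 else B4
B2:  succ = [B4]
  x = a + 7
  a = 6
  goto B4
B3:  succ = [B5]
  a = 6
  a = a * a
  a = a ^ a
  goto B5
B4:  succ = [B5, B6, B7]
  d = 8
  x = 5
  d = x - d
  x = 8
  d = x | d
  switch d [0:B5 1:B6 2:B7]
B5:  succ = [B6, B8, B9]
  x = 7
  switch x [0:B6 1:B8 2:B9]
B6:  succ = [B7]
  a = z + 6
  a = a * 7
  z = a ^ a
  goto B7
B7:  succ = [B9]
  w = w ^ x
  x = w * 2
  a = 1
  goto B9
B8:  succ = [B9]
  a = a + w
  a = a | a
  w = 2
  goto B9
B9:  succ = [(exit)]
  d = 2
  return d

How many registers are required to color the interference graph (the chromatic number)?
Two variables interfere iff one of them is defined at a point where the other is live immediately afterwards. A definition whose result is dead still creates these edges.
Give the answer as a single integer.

Answer: 5

Working:
def/use:
  B0: {a,w,z} / ∅
  B1: {u} / {z}
  B2: {a,x} / {a}
  B3: {a} / ∅
  B4: {d,x} / ∅
  B5: {x} / ∅
  B6: {a,z} / {z}
  B7: {a,w,x} / {w,x}
  B8: {a,w} / {a,w}
  B9: {d} / ∅

Live sets:
  B0: in=∅ out={a,w,z}
  B1: in={a,w,z} out={a,w,z}
  B2: in={a,w,z} out={a,w,z}
  B3: in={w,z} out={a,w,z}
  B4: in={a,w,z} out={a,w,x,z}
  B5: in={a,w,z} out={a,w,x,z}
  B6: in={w,x,z} out={w,x}
  B7: in={w,x} out=∅
  B8: in={a,w} out=∅
  B9: in=∅ out=∅

Interference:
  a↔{d,u,w,x,z}
  d↔{a,w,x,z}
  u↔{a,w,z}
  w↔{a,d,u,x,z}
  x↔{a,d,w,z}
  z↔{a,d,u,w,x}

Registers:
  lower bound: {a,d,w,x,z} mutually conflict ⇒ χ ≥ 5
  assign a→R0 d→R3 u→R3 w→R1 x→R4 z→R2 — no edge inside a register ⇒ χ ≤ 5
  χ = 5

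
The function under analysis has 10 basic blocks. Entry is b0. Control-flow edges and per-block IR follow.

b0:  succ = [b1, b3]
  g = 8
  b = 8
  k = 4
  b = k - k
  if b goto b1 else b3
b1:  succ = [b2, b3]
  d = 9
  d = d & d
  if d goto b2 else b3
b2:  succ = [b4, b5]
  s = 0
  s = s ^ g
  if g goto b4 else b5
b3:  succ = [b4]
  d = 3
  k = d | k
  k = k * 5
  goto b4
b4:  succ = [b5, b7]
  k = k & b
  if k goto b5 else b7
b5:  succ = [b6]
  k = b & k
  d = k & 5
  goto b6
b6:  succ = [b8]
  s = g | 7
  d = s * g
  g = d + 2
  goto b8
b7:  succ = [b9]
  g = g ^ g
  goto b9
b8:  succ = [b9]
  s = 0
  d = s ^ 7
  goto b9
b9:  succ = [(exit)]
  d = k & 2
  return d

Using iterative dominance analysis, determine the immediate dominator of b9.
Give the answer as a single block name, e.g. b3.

idom tree: b1←b0 b2←b1 b3←b0 b4←b0 b5←b0 b6←b5 b7←b4 b8←b6 b9←b0
Dom at joins:
  b3: preds {b0,b1}: {b0} ∩ {b0,b1} = {b0}; idom=b0
  b4: preds {b2,b3}: {b0,b1,b2} ∩ {b0,b3} = {b0}; idom=b0
  b5: preds {b2,b4}: {b0,b1,b2} ∩ {b0,b4} = {b0}; idom=b0
  b9: preds {b7,b8}: {b0,b4,b7} ∩ {b0,b5,b6,b8} = {b0}; idom=b0

idom(b9) = b0

Answer: b0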